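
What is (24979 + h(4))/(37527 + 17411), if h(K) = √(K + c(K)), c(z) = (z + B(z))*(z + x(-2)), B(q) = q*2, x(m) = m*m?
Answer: 24989/54938 ≈ 0.45486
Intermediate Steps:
x(m) = m²
B(q) = 2*q
c(z) = 3*z*(4 + z) (c(z) = (z + 2*z)*(z + (-2)²) = (3*z)*(z + 4) = (3*z)*(4 + z) = 3*z*(4 + z))
h(K) = √(K + 3*K*(4 + K))
(24979 + h(4))/(37527 + 17411) = (24979 + √(4*(13 + 3*4)))/(37527 + 17411) = (24979 + √(4*(13 + 12)))/54938 = (24979 + √(4*25))*(1/54938) = (24979 + √100)*(1/54938) = (24979 + 10)*(1/54938) = 24989*(1/54938) = 24989/54938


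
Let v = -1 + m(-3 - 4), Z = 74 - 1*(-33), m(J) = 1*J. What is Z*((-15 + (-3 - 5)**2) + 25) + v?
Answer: 7910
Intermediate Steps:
m(J) = J
Z = 107 (Z = 74 + 33 = 107)
v = -8 (v = -1 + (-3 - 4) = -1 - 7 = -8)
Z*((-15 + (-3 - 5)**2) + 25) + v = 107*((-15 + (-3 - 5)**2) + 25) - 8 = 107*((-15 + (-8)**2) + 25) - 8 = 107*((-15 + 64) + 25) - 8 = 107*(49 + 25) - 8 = 107*74 - 8 = 7918 - 8 = 7910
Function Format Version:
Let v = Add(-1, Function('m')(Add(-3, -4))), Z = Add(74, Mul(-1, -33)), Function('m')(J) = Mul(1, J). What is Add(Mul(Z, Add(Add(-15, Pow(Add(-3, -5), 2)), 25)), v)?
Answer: 7910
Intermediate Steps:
Function('m')(J) = J
Z = 107 (Z = Add(74, 33) = 107)
v = -8 (v = Add(-1, Add(-3, -4)) = Add(-1, -7) = -8)
Add(Mul(Z, Add(Add(-15, Pow(Add(-3, -5), 2)), 25)), v) = Add(Mul(107, Add(Add(-15, Pow(Add(-3, -5), 2)), 25)), -8) = Add(Mul(107, Add(Add(-15, Pow(-8, 2)), 25)), -8) = Add(Mul(107, Add(Add(-15, 64), 25)), -8) = Add(Mul(107, Add(49, 25)), -8) = Add(Mul(107, 74), -8) = Add(7918, -8) = 7910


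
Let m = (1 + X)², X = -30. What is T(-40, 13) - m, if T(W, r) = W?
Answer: -881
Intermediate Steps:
m = 841 (m = (1 - 30)² = (-29)² = 841)
T(-40, 13) - m = -40 - 1*841 = -40 - 841 = -881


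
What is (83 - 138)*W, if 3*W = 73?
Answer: -4015/3 ≈ -1338.3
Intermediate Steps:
W = 73/3 (W = (⅓)*73 = 73/3 ≈ 24.333)
(83 - 138)*W = (83 - 138)*(73/3) = -55*73/3 = -4015/3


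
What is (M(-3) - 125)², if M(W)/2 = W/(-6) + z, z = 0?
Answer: 15376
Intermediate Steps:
M(W) = -W/3 (M(W) = 2*(W/(-6) + 0) = 2*(W*(-⅙) + 0) = 2*(-W/6 + 0) = 2*(-W/6) = -W/3)
(M(-3) - 125)² = (-⅓*(-3) - 125)² = (1 - 125)² = (-124)² = 15376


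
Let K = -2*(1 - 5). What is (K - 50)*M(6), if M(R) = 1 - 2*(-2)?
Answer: -210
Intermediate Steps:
M(R) = 5 (M(R) = 1 + 4 = 5)
K = 8 (K = -2*(-4) = 8)
(K - 50)*M(6) = (8 - 50)*5 = -42*5 = -210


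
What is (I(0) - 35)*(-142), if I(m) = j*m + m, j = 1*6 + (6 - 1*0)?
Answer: 4970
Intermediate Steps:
j = 12 (j = 6 + (6 + 0) = 6 + 6 = 12)
I(m) = 13*m (I(m) = 12*m + m = 13*m)
(I(0) - 35)*(-142) = (13*0 - 35)*(-142) = (0 - 35)*(-142) = -35*(-142) = 4970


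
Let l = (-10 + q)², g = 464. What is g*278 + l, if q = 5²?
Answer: 129217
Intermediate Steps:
q = 25
l = 225 (l = (-10 + 25)² = 15² = 225)
g*278 + l = 464*278 + 225 = 128992 + 225 = 129217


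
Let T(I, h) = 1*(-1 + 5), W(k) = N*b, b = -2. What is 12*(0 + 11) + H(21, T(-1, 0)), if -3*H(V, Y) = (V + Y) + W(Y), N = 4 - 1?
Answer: 377/3 ≈ 125.67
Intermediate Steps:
N = 3
W(k) = -6 (W(k) = 3*(-2) = -6)
T(I, h) = 4 (T(I, h) = 1*4 = 4)
H(V, Y) = 2 - V/3 - Y/3 (H(V, Y) = -((V + Y) - 6)/3 = -(-6 + V + Y)/3 = 2 - V/3 - Y/3)
12*(0 + 11) + H(21, T(-1, 0)) = 12*(0 + 11) + (2 - ⅓*21 - ⅓*4) = 12*11 + (2 - 7 - 4/3) = 132 - 19/3 = 377/3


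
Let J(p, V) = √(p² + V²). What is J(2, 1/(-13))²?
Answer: 677/169 ≈ 4.0059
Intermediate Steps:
J(p, V) = √(V² + p²)
J(2, 1/(-13))² = (√((1/(-13))² + 2²))² = (√((-1/13)² + 4))² = (√(1/169 + 4))² = (√(677/169))² = (√677/13)² = 677/169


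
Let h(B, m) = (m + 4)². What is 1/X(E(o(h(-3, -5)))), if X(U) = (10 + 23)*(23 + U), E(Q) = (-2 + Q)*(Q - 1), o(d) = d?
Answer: 1/759 ≈ 0.0013175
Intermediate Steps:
h(B, m) = (4 + m)²
E(Q) = (-1 + Q)*(-2 + Q) (E(Q) = (-2 + Q)*(-1 + Q) = (-1 + Q)*(-2 + Q))
X(U) = 759 + 33*U (X(U) = 33*(23 + U) = 759 + 33*U)
1/X(E(o(h(-3, -5)))) = 1/(759 + 33*(2 + ((4 - 5)²)² - 3*(4 - 5)²)) = 1/(759 + 33*(2 + ((-1)²)² - 3*(-1)²)) = 1/(759 + 33*(2 + 1² - 3*1)) = 1/(759 + 33*(2 + 1 - 3)) = 1/(759 + 33*0) = 1/(759 + 0) = 1/759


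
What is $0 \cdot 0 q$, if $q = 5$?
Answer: $0$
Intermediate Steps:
$0 \cdot 0 q = 0 \cdot 0 \cdot 5 = 0 \cdot 5 = 0$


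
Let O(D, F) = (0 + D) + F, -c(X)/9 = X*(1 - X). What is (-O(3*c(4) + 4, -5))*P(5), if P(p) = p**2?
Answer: -8075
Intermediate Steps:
c(X) = -9*X*(1 - X)
O(D, F) = D + F
(-O(3*c(4) + 4, -5))*P(5) = -((3*(9*4*(-1 + 4)) + 4) - 5)*5**2 = -((3*(9*4*3) + 4) - 5)*25 = -((3*108 + 4) - 5)*25 = -((324 + 4) - 5)*25 = -(328 - 5)*25 = -1*323*25 = -323*25 = -8075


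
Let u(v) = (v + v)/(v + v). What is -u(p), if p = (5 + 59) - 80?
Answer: -1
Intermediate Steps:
p = -16 (p = 64 - 80 = -16)
u(v) = 1 (u(v) = (2*v)/((2*v)) = (2*v)*(1/(2*v)) = 1)
-u(p) = -1*1 = -1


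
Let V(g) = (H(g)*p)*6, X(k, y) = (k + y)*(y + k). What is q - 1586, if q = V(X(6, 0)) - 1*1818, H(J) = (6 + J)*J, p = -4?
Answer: -39692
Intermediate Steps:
X(k, y) = (k + y)² (X(k, y) = (k + y)*(k + y) = (k + y)²)
H(J) = J*(6 + J)
V(g) = -24*g*(6 + g) (V(g) = ((g*(6 + g))*(-4))*6 = -4*g*(6 + g)*6 = -24*g*(6 + g))
q = -38106 (q = -24*(6 + 0)²*(6 + (6 + 0)²) - 1*1818 = -24*6²*(6 + 6²) - 1818 = -24*36*(6 + 36) - 1818 = -24*36*42 - 1818 = -36288 - 1818 = -38106)
q - 1586 = -38106 - 1586 = -39692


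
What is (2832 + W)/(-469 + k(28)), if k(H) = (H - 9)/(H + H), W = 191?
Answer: -169288/26245 ≈ -6.4503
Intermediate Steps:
k(H) = (-9 + H)/(2*H) (k(H) = (-9 + H)/((2*H)) = (-9 + H)*(1/(2*H)) = (-9 + H)/(2*H))
(2832 + W)/(-469 + k(28)) = (2832 + 191)/(-469 + (½)*(-9 + 28)/28) = 3023/(-469 + (½)*(1/28)*19) = 3023/(-469 + 19/56) = 3023/(-26245/56) = 3023*(-56/26245) = -169288/26245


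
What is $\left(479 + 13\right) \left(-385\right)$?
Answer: $-189420$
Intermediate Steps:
$\left(479 + 13\right) \left(-385\right) = 492 \left(-385\right) = -189420$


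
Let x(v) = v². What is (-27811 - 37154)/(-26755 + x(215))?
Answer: -4331/1298 ≈ -3.3367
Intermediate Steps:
(-27811 - 37154)/(-26755 + x(215)) = (-27811 - 37154)/(-26755 + 215²) = -64965/(-26755 + 46225) = -64965/19470 = -64965*1/19470 = -4331/1298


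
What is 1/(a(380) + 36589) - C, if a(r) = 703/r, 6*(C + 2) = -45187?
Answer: 11025798901/1463634 ≈ 7533.2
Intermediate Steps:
C = -45199/6 (C = -2 + (⅙)*(-45187) = -2 - 45187/6 = -45199/6 ≈ -7533.2)
1/(a(380) + 36589) - C = 1/(703/380 + 36589) - 1*(-45199/6) = 1/(703*(1/380) + 36589) + 45199/6 = 1/(37/20 + 36589) + 45199/6 = 1/(731817/20) + 45199/6 = 20/731817 + 45199/6 = 11025798901/1463634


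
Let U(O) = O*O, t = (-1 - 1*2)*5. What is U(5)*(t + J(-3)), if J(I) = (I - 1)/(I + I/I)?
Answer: -325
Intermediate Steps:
J(I) = (-1 + I)/(1 + I) (J(I) = (-1 + I)/(I + 1) = (-1 + I)/(1 + I))
t = -15 (t = (-1 - 2)*5 = -3*5 = -15)
U(O) = O²
U(5)*(t + J(-3)) = 5²*(-15 + (-1 - 3)/(1 - 3)) = 25*(-15 - 4/(-2)) = 25*(-15 - ½*(-4)) = 25*(-15 + 2) = 25*(-13) = -325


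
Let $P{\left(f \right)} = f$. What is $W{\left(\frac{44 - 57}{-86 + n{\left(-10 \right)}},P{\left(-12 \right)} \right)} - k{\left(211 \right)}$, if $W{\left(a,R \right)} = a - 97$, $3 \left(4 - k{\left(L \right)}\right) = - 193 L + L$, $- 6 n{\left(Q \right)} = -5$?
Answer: $- \frac{6952077}{511} \approx -13605.0$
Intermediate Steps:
$n{\left(Q \right)} = \frac{5}{6}$ ($n{\left(Q \right)} = \left(- \frac{1}{6}\right) \left(-5\right) = \frac{5}{6}$)
$k{\left(L \right)} = 4 + 64 L$ ($k{\left(L \right)} = 4 - \frac{- 193 L + L}{3} = 4 - \frac{\left(-192\right) L}{3} = 4 + 64 L$)
$W{\left(a,R \right)} = -97 + a$
$W{\left(\frac{44 - 57}{-86 + n{\left(-10 \right)}},P{\left(-12 \right)} \right)} - k{\left(211 \right)} = \left(-97 + \frac{44 - 57}{-86 + \frac{5}{6}}\right) - \left(4 + 64 \cdot 211\right) = \left(-97 - \frac{13}{- \frac{511}{6}}\right) - \left(4 + 13504\right) = \left(-97 - - \frac{78}{511}\right) - 13508 = \left(-97 + \frac{78}{511}\right) - 13508 = - \frac{49489}{511} - 13508 = - \frac{6952077}{511}$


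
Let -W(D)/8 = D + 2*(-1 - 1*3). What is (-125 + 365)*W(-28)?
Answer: 69120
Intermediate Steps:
W(D) = 64 - 8*D (W(D) = -8*(D + 2*(-1 - 1*3)) = -8*(D + 2*(-1 - 3)) = -8*(D + 2*(-4)) = -8*(D - 8) = -8*(-8 + D) = 64 - 8*D)
(-125 + 365)*W(-28) = (-125 + 365)*(64 - 8*(-28)) = 240*(64 + 224) = 240*288 = 69120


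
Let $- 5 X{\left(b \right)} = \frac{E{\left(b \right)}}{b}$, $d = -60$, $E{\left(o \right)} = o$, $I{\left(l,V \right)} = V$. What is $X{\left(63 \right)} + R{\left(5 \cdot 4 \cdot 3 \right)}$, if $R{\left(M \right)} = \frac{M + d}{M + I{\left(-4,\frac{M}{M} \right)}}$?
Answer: $- \frac{1}{5} \approx -0.2$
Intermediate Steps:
$X{\left(b \right)} = - \frac{1}{5}$ ($X{\left(b \right)} = - \frac{b \frac{1}{b}}{5} = \left(- \frac{1}{5}\right) 1 = - \frac{1}{5}$)
$R{\left(M \right)} = \frac{-60 + M}{1 + M}$ ($R{\left(M \right)} = \frac{M - 60}{M + \frac{M}{M}} = \frac{-60 + M}{M + 1} = \frac{-60 + M}{1 + M}$)
$X{\left(63 \right)} + R{\left(5 \cdot 4 \cdot 3 \right)} = - \frac{1}{5} + \frac{-60 + 5 \cdot 4 \cdot 3}{1 + 5 \cdot 4 \cdot 3} = - \frac{1}{5} + \frac{-60 + 20 \cdot 3}{1 + 20 \cdot 3} = - \frac{1}{5} + \frac{-60 + 60}{1 + 60} = - \frac{1}{5} + \frac{1}{61} \cdot 0 = - \frac{1}{5} + 0 = - \frac{1}{5}$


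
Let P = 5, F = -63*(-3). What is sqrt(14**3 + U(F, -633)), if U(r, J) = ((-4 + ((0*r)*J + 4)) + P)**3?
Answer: sqrt(2869) ≈ 53.563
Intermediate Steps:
F = 189
U(r, J) = 125 (U(r, J) = ((-4 + ((0*r)*J + 4)) + 5)**3 = ((-4 + (0*J + 4)) + 5)**3 = ((-4 + (0 + 4)) + 5)**3 = ((-4 + 4) + 5)**3 = (0 + 5)**3 = 5**3 = 125)
sqrt(14**3 + U(F, -633)) = sqrt(14**3 + 125) = sqrt(2744 + 125) = sqrt(2869)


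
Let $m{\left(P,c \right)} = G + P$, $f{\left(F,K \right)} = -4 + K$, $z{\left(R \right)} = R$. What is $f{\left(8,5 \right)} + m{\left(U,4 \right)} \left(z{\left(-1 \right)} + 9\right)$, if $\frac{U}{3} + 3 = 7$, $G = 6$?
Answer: $145$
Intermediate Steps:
$U = 12$ ($U = -9 + 3 \cdot 7 = -9 + 21 = 12$)
$m{\left(P,c \right)} = 6 + P$
$f{\left(8,5 \right)} + m{\left(U,4 \right)} \left(z{\left(-1 \right)} + 9\right) = \left(-4 + 5\right) + \left(6 + 12\right) \left(-1 + 9\right) = 1 + 18 \cdot 8 = 1 + 144 = 145$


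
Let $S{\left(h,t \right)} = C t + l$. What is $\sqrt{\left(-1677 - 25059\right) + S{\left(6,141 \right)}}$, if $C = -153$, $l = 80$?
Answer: $i \sqrt{48229} \approx 219.61 i$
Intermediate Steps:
$S{\left(h,t \right)} = 80 - 153 t$ ($S{\left(h,t \right)} = - 153 t + 80 = 80 - 153 t$)
$\sqrt{\left(-1677 - 25059\right) + S{\left(6,141 \right)}} = \sqrt{\left(-1677 - 25059\right) + \left(80 - 21573\right)} = \sqrt{-26736 + \left(80 - 21573\right)} = \sqrt{-26736 - 21493} = \sqrt{-48229} = i \sqrt{48229}$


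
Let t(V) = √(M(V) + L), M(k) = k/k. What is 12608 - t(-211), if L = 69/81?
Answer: 12608 - 5*√6/9 ≈ 12607.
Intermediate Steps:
L = 23/27 (L = 69*(1/81) = 23/27 ≈ 0.85185)
M(k) = 1
t(V) = 5*√6/9 (t(V) = √(1 + 23/27) = √(50/27) = 5*√6/9)
12608 - t(-211) = 12608 - 5*√6/9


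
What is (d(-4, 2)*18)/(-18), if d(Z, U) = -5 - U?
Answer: 7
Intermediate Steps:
(d(-4, 2)*18)/(-18) = ((-5 - 1*2)*18)/(-18) = ((-5 - 2)*18)*(-1/18) = -7*18*(-1/18) = -126*(-1/18) = 7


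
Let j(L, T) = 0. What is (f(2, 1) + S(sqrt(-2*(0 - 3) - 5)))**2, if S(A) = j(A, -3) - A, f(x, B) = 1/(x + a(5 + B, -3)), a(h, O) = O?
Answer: 4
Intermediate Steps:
f(x, B) = 1/(-3 + x) (f(x, B) = 1/(x - 3) = 1/(-3 + x))
S(A) = -A (S(A) = 0 - A = -A)
(f(2, 1) + S(sqrt(-2*(0 - 3) - 5)))**2 = (1/(-3 + 2) - sqrt(-2*(0 - 3) - 5))**2 = (1/(-1) - sqrt(-2*(-3) - 5))**2 = (-1 - sqrt(6 - 5))**2 = (-1 - sqrt(1))**2 = (-1 - 1*1)**2 = (-1 - 1)**2 = (-2)**2 = 4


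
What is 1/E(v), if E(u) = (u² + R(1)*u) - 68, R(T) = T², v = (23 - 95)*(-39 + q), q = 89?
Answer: 1/12956332 ≈ 7.7182e-8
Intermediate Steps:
v = -3600 (v = (23 - 95)*(-39 + 89) = -72*50 = -3600)
E(u) = -68 + u + u² (E(u) = (u² + 1²*u) - 68 = (u² + 1*u) - 68 = (u² + u) - 68 = (u + u²) - 68 = -68 + u + u²)
1/E(v) = 1/(-68 - 3600 + (-3600)²) = 1/(-68 - 3600 + 12960000) = 1/12956332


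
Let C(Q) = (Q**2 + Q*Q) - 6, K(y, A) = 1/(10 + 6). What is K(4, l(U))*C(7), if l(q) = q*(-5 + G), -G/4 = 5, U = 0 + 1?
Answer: 23/4 ≈ 5.7500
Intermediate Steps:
U = 1
G = -20 (G = -4*5 = -20)
l(q) = -25*q (l(q) = q*(-5 - 20) = q*(-25) = -25*q)
K(y, A) = 1/16
C(Q) = -6 + 2*Q**2 (C(Q) = (Q**2 + Q**2) - 6 = 2*Q**2 - 6 = -6 + 2*Q**2)
K(4, l(U))*C(7) = (-6 + 2*7**2)/16 = (-6 + 2*49)/16 = (-6 + 98)/16 = (1/16)*92 = 23/4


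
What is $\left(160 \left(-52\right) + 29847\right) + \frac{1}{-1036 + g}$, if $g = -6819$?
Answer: $\frac{169094584}{7855} \approx 21527.0$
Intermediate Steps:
$\left(160 \left(-52\right) + 29847\right) + \frac{1}{-1036 + g} = \left(160 \left(-52\right) + 29847\right) + \frac{1}{-1036 - 6819} = \left(-8320 + 29847\right) + \frac{1}{-7855} = 21527 - \frac{1}{7855} = \frac{169094584}{7855}$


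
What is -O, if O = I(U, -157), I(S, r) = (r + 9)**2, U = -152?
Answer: -21904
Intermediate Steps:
I(S, r) = (9 + r)**2
O = 21904 (O = (9 - 157)**2 = (-148)**2 = 21904)
-O = -1*21904 = -21904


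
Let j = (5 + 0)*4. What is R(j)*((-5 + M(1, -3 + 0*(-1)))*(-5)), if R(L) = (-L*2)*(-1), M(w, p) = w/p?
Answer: 3200/3 ≈ 1066.7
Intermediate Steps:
j = 20 (j = 5*4 = 20)
R(L) = 2*L (R(L) = -2*L*(-1) = 2*L)
R(j)*((-5 + M(1, -3 + 0*(-1)))*(-5)) = (2*20)*((-5 + 1/(-3 + 0*(-1)))*(-5)) = 40*((-5 + 1/(-3 + 0))*(-5)) = 40*((-5 + 1/(-3))*(-5)) = 40*((-5 + 1*(-⅓))*(-5)) = 40*((-5 - ⅓)*(-5)) = 40*(-16/3*(-5)) = 40*(80/3) = 3200/3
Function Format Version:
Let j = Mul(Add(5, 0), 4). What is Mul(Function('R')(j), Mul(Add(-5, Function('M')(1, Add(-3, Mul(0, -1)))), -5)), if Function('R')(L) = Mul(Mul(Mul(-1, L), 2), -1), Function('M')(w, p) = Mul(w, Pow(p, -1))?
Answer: Rational(3200, 3) ≈ 1066.7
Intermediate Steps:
j = 20 (j = Mul(5, 4) = 20)
Function('R')(L) = Mul(2, L) (Function('R')(L) = Mul(Mul(-2, L), -1) = Mul(2, L))
Mul(Function('R')(j), Mul(Add(-5, Function('M')(1, Add(-3, Mul(0, -1)))), -5)) = Mul(Mul(2, 20), Mul(Add(-5, Mul(1, Pow(Add(-3, Mul(0, -1)), -1))), -5)) = Mul(40, Mul(Add(-5, Mul(1, Pow(Add(-3, 0), -1))), -5)) = Mul(40, Mul(Add(-5, Mul(1, Pow(-3, -1))), -5)) = Mul(40, Mul(Add(-5, Mul(1, Rational(-1, 3))), -5)) = Mul(40, Mul(Add(-5, Rational(-1, 3)), -5)) = Mul(40, Mul(Rational(-16, 3), -5)) = Mul(40, Rational(80, 3)) = Rational(3200, 3)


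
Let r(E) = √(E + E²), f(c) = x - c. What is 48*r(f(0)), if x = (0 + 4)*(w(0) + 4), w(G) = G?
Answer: 192*√17 ≈ 791.64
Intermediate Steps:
x = 16 (x = (0 + 4)*(0 + 4) = 4*4 = 16)
f(c) = 16 - c
48*r(f(0)) = 48*√((16 - 1*0)*(1 + (16 - 1*0))) = 48*√((16 + 0)*(1 + (16 + 0))) = 48*√(16*(1 + 16)) = 48*√(16*17) = 48*√272 = 48*(4*√17) = 192*√17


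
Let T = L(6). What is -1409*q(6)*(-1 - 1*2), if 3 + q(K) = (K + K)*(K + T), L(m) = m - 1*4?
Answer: 393111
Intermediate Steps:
L(m) = -4 + m (L(m) = m - 4 = -4 + m)
T = 2 (T = -4 + 6 = 2)
q(K) = -3 + 2*K*(2 + K) (q(K) = -3 + (K + K)*(K + 2) = -3 + (2*K)*(2 + K) = -3 + 2*K*(2 + K))
-1409*q(6)*(-1 - 1*2) = -1409*(-3 + 2*6² + 4*6)*(-1 - 1*2) = -1409*(-3 + 2*36 + 24)*(-1 - 2) = -1409*(-3 + 72 + 24)*(-3) = -131037*(-3) = -1409*(-279) = 393111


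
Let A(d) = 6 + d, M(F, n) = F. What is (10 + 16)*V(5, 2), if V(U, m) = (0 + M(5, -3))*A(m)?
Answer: 1040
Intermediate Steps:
V(U, m) = 30 + 5*m (V(U, m) = (0 + 5)*(6 + m) = 5*(6 + m) = 30 + 5*m)
(10 + 16)*V(5, 2) = (10 + 16)*(30 + 5*2) = 26*(30 + 10) = 26*40 = 1040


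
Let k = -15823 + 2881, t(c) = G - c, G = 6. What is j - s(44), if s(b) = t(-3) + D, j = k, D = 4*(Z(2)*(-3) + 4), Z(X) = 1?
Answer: -12955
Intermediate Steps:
t(c) = 6 - c
D = 4 (D = 4*(1*(-3) + 4) = 4*(-3 + 4) = 4*1 = 4)
k = -12942
j = -12942
s(b) = 13 (s(b) = (6 - 1*(-3)) + 4 = (6 + 3) + 4 = 9 + 4 = 13)
j - s(44) = -12942 - 1*13 = -12942 - 13 = -12955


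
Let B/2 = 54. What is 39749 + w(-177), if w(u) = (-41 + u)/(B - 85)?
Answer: 914009/23 ≈ 39740.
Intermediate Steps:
B = 108 (B = 2*54 = 108)
w(u) = -41/23 + u/23 (w(u) = (-41 + u)/(108 - 85) = (-41 + u)/23 = (-41 + u)*(1/23) = -41/23 + u/23)
39749 + w(-177) = 39749 + (-41/23 + (1/23)*(-177)) = 39749 + (-41/23 - 177/23) = 39749 - 218/23 = 914009/23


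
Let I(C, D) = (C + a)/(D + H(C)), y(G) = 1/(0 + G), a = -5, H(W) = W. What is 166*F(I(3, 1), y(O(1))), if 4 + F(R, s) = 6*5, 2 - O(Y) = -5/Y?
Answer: 4316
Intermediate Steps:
O(Y) = 2 + 5/Y (O(Y) = 2 - (-5)/Y = 2 + 5/Y)
y(G) = 1/G
I(C, D) = (-5 + C)/(C + D) (I(C, D) = (C - 5)/(D + C) = (-5 + C)/(C + D))
F(R, s) = 26 (F(R, s) = -4 + 6*5 = -4 + 30 = 26)
166*F(I(3, 1), y(O(1))) = 166*26 = 4316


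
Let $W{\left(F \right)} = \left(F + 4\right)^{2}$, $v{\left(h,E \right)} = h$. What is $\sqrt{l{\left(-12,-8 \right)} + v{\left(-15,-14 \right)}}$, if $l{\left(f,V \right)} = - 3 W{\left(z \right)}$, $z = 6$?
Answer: $3 i \sqrt{35} \approx 17.748 i$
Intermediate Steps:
$W{\left(F \right)} = \left(4 + F\right)^{2}$
$l{\left(f,V \right)} = -300$ ($l{\left(f,V \right)} = - 3 \left(4 + 6\right)^{2} = - 3 \cdot 10^{2} = \left(-3\right) 100 = -300$)
$\sqrt{l{\left(-12,-8 \right)} + v{\left(-15,-14 \right)}} = \sqrt{-300 - 15} = \sqrt{-315} = 3 i \sqrt{35}$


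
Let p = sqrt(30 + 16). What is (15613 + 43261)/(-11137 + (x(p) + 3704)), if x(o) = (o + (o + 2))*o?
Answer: -432194034/53890097 - 117748*sqrt(46)/53890097 ≈ -8.0347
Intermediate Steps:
p = sqrt(46) ≈ 6.7823
x(o) = o*(2 + 2*o) (x(o) = (o + (2 + o))*o = (2 + 2*o)*o = o*(2 + 2*o))
(15613 + 43261)/(-11137 + (x(p) + 3704)) = (15613 + 43261)/(-11137 + (2*sqrt(46)*(1 + sqrt(46)) + 3704)) = 58874/(-11137 + (3704 + 2*sqrt(46)*(1 + sqrt(46)))) = 58874/(-7433 + 2*sqrt(46)*(1 + sqrt(46)))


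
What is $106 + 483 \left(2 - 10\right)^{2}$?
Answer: $31018$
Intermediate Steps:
$106 + 483 \left(2 - 10\right)^{2} = 106 + 483 \left(-8\right)^{2} = 106 + 483 \cdot 64 = 106 + 30912 = 31018$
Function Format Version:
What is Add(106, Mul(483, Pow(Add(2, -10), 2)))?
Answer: 31018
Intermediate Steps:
Add(106, Mul(483, Pow(Add(2, -10), 2))) = Add(106, Mul(483, Pow(-8, 2))) = Add(106, Mul(483, 64)) = Add(106, 30912) = 31018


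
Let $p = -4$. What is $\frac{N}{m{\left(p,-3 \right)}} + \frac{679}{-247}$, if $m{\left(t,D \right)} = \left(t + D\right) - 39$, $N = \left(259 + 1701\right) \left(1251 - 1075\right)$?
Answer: $- \frac{42618177}{5681} \approx -7501.9$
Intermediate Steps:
$N = 344960$ ($N = 1960 \cdot 176 = 344960$)
$m{\left(t,D \right)} = -39 + D + t$ ($m{\left(t,D \right)} = \left(D + t\right) - 39 = -39 + D + t$)
$\frac{N}{m{\left(p,-3 \right)}} + \frac{679}{-247} = \frac{344960}{-39 - 3 - 4} + \frac{679}{-247} = \frac{344960}{-46} + 679 \left(- \frac{1}{247}\right) = 344960 \left(- \frac{1}{46}\right) - \frac{679}{247} = - \frac{172480}{23} - \frac{679}{247} = - \frac{42618177}{5681}$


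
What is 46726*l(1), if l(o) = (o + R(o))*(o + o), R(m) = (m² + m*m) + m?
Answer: 373808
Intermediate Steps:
R(m) = m + 2*m² (R(m) = (m² + m²) + m = 2*m² + m = m + 2*m²)
l(o) = 2*o*(o + o*(1 + 2*o)) (l(o) = (o + o*(1 + 2*o))*(o + o) = (o + o*(1 + 2*o))*(2*o) = 2*o*(o + o*(1 + 2*o)))
46726*l(1) = 46726*(4*1²*(1 + 1)) = 46726*(4*1*2) = 46726*8 = 373808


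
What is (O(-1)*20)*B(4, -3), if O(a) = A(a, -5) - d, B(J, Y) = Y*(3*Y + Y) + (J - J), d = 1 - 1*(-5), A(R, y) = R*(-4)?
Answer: -1440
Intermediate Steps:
A(R, y) = -4*R
d = 6 (d = 1 + 5 = 6)
B(J, Y) = 4*Y² (B(J, Y) = Y*(4*Y) + 0 = 4*Y² + 0 = 4*Y²)
O(a) = -6 - 4*a (O(a) = -4*a - 1*6 = -4*a - 6 = -6 - 4*a)
(O(-1)*20)*B(4, -3) = ((-6 - 4*(-1))*20)*(4*(-3)²) = ((-6 + 4)*20)*(4*9) = -2*20*36 = -40*36 = -1440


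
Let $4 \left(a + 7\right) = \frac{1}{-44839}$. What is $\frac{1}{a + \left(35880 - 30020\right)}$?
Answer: $\frac{179356}{1049770667} \approx 0.00017085$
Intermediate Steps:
$a = - \frac{1255493}{179356}$ ($a = -7 + \frac{1}{4 \left(-44839\right)} = -7 + \frac{1}{4} \left(- \frac{1}{44839}\right) = -7 - \frac{1}{179356} = - \frac{1255493}{179356} \approx -7.0$)
$\frac{1}{a + \left(35880 - 30020\right)} = \frac{1}{- \frac{1255493}{179356} + \left(35880 - 30020\right)} = \frac{1}{- \frac{1255493}{179356} + 5860} = \frac{1}{\frac{1049770667}{179356}} = \frac{179356}{1049770667}$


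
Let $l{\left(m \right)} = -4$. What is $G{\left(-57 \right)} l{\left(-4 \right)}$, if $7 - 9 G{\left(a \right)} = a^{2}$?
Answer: $\frac{12968}{9} \approx 1440.9$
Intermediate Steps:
$G{\left(a \right)} = \frac{7}{9} - \frac{a^{2}}{9}$
$G{\left(-57 \right)} l{\left(-4 \right)} = \left(\frac{7}{9} - \frac{\left(-57\right)^{2}}{9}\right) \left(-4\right) = \left(\frac{7}{9} - 361\right) \left(-4\right) = \left(- \frac{3242}{9}\right) \left(-4\right) = \frac{12968}{9}$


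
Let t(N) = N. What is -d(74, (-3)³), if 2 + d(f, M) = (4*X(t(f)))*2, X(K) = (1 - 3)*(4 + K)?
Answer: 1250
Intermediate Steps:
X(K) = -8 - 2*K (X(K) = -2*(4 + K) = -8 - 2*K)
d(f, M) = -66 - 16*f (d(f, M) = -2 + (4*(-8 - 2*f))*2 = -2 + (-32 - 8*f)*2 = -2 + (-64 - 16*f) = -66 - 16*f)
-d(74, (-3)³) = -(-66 - 16*74) = -(-66 - 1184) = -1*(-1250) = 1250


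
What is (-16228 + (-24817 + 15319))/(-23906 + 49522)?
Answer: -12863/12808 ≈ -1.0043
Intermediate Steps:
(-16228 + (-24817 + 15319))/(-23906 + 49522) = (-16228 - 9498)/25616 = -25726*1/25616 = -12863/12808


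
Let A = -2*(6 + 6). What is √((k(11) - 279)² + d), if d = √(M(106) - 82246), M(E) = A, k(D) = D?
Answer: √(71824 + I*√82270) ≈ 268.0 + 0.5351*I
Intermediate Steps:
A = -24 (A = -2*12 = -24)
M(E) = -24
d = I*√82270 (d = √(-24 - 82246) = √(-82270) = I*√82270 ≈ 286.83*I)
√((k(11) - 279)² + d) = √((11 - 279)² + I*√82270) = √((-268)² + I*√82270) = √(71824 + I*√82270)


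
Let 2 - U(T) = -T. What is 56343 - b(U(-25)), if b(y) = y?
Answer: 56366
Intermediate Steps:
U(T) = 2 + T (U(T) = 2 - (-1)*T = 2 + T)
56343 - b(U(-25)) = 56343 - (2 - 25) = 56343 - 1*(-23) = 56343 + 23 = 56366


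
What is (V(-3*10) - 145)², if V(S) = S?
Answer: 30625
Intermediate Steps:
(V(-3*10) - 145)² = (-3*10 - 145)² = (-30 - 145)² = (-175)² = 30625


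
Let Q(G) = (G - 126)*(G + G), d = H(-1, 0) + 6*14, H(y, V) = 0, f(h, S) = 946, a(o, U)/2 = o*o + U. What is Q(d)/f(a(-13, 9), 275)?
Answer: -3528/473 ≈ -7.4588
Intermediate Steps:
a(o, U) = 2*U + 2*o² (a(o, U) = 2*(o*o + U) = 2*(o² + U) = 2*(U + o²) = 2*U + 2*o²)
d = 84 (d = 0 + 6*14 = 0 + 84 = 84)
Q(G) = 2*G*(-126 + G) (Q(G) = (-126 + G)*(2*G) = 2*G*(-126 + G))
Q(d)/f(a(-13, 9), 275) = (2*84*(-126 + 84))/946 = (2*84*(-42))*(1/946) = -7056*1/946 = -3528/473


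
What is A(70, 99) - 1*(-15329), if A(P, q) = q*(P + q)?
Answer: 32060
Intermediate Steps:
A(70, 99) - 1*(-15329) = 99*(70 + 99) - 1*(-15329) = 99*169 + 15329 = 16731 + 15329 = 32060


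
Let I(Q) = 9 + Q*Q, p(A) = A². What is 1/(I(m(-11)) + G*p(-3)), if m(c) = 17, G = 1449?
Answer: 1/13339 ≈ 7.4968e-5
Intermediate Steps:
I(Q) = 9 + Q²
1/(I(m(-11)) + G*p(-3)) = 1/((9 + 17²) + 1449*(-3)²) = 1/((9 + 289) + 1449*9) = 1/(298 + 13041) = 1/13339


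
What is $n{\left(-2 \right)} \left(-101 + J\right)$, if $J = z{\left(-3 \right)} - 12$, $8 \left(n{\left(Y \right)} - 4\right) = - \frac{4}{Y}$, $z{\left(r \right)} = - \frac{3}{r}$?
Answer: $-476$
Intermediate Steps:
$n{\left(Y \right)} = 4 - \frac{1}{2 Y}$ ($n{\left(Y \right)} = 4 + \frac{\left(-4\right) \frac{1}{Y}}{8} = 4 - \frac{1}{2 Y}$)
$J = -11$ ($J = - \frac{3}{-3} - 12 = \left(-3\right) \left(- \frac{1}{3}\right) - 12 = 1 - 12 = -11$)
$n{\left(-2 \right)} \left(-101 + J\right) = \left(4 - \frac{1}{2 \left(-2\right)}\right) \left(-101 - 11\right) = \left(4 - - \frac{1}{4}\right) \left(-112\right) = \left(4 + \frac{1}{4}\right) \left(-112\right) = \frac{17}{4} \left(-112\right) = -476$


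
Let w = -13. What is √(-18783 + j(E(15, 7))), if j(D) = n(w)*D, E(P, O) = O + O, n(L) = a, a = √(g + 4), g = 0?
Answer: 11*I*√155 ≈ 136.95*I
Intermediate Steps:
a = 2 (a = √(0 + 4) = √4 = 2)
n(L) = 2
E(P, O) = 2*O
j(D) = 2*D
√(-18783 + j(E(15, 7))) = √(-18783 + 2*(2*7)) = √(-18783 + 2*14) = √(-18783 + 28) = √(-18755) = 11*I*√155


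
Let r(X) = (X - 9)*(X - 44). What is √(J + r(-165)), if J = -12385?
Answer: √23981 ≈ 154.86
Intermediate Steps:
r(X) = (-44 + X)*(-9 + X) (r(X) = (-9 + X)*(-44 + X) = (-44 + X)*(-9 + X))
√(J + r(-165)) = √(-12385 + (396 + (-165)² - 53*(-165))) = √(-12385 + (396 + 27225 + 8745)) = √(-12385 + 36366) = √23981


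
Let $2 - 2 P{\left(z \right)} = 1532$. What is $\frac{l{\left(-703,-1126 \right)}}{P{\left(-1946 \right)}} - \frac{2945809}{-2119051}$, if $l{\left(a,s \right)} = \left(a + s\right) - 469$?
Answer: $\frac{2374374361}{540358005} \approx 4.3941$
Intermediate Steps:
$l{\left(a,s \right)} = -469 + a + s$
$P{\left(z \right)} = -765$ ($P{\left(z \right)} = 1 - 766 = -765$)
$\frac{l{\left(-703,-1126 \right)}}{P{\left(-1946 \right)}} - \frac{2945809}{-2119051} = \frac{-469 - 703 - 1126}{-765} - \frac{2945809}{-2119051} = \left(-2298\right) \left(- \frac{1}{765}\right) - - \frac{2945809}{2119051} = \frac{766}{255} + \frac{2945809}{2119051} = \frac{2374374361}{540358005}$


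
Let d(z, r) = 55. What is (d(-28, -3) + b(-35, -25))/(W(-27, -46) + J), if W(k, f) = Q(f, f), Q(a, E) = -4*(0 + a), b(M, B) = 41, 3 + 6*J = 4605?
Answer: 32/317 ≈ 0.10095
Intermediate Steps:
J = 767 (J = -½ + (⅙)*4605 = -½ + 1535/2 = 767)
Q(a, E) = -4*a
W(k, f) = -4*f
(d(-28, -3) + b(-35, -25))/(W(-27, -46) + J) = (55 + 41)/(-4*(-46) + 767) = 96/(184 + 767) = 96/951 = 96*(1/951) = 32/317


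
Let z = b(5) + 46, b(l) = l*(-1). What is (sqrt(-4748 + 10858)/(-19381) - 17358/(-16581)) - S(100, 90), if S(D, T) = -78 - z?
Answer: 663499/5527 - sqrt(6110)/19381 ≈ 120.04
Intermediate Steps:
b(l) = -l
z = 41 (z = -1*5 + 46 = -5 + 46 = 41)
S(D, T) = -119 (S(D, T) = -78 - 1*41 = -78 - 41 = -119)
(sqrt(-4748 + 10858)/(-19381) - 17358/(-16581)) - S(100, 90) = (sqrt(-4748 + 10858)/(-19381) - 17358/(-16581)) - 1*(-119) = (sqrt(6110)*(-1/19381) - 17358*(-1/16581)) + 119 = (-sqrt(6110)/19381 + 5786/5527) + 119 = (5786/5527 - sqrt(6110)/19381) + 119 = 663499/5527 - sqrt(6110)/19381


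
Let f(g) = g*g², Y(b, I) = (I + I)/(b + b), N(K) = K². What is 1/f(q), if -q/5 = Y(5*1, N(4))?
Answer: -1/4096 ≈ -0.00024414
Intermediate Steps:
Y(b, I) = I/b (Y(b, I) = (2*I)/((2*b)) = (2*I)*(1/(2*b)) = I/b)
q = -16 (q = -5*4²/(5*1) = -80/5 = -5*16/5 = -16)
f(g) = g³
1/f(q) = 1/((-16)³) = 1/(-4096) = -1/4096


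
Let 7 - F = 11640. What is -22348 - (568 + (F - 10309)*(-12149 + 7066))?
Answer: -111554102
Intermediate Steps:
F = -11633 (F = 7 - 1*11640 = 7 - 11640 = -11633)
-22348 - (568 + (F - 10309)*(-12149 + 7066)) = -22348 - (568 + (-11633 - 10309)*(-12149 + 7066)) = -22348 - (568 - 21942*(-5083)) = -22348 - (568 + 111531186) = -22348 - 1*111531754 = -22348 - 111531754 = -111554102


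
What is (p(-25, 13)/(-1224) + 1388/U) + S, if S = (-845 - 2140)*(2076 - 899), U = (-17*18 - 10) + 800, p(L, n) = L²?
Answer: -520340098777/148104 ≈ -3.5133e+6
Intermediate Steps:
U = 484 (U = (-306 - 10) + 800 = -316 + 800 = 484)
S = -3513345 (S = -2985*1177 = -3513345)
(p(-25, 13)/(-1224) + 1388/U) + S = ((-25)²/(-1224) + 1388/484) - 3513345 = (625*(-1/1224) + 1388*(1/484)) - 3513345 = (-625/1224 + 347/121) - 3513345 = 349103/148104 - 3513345 = -520340098777/148104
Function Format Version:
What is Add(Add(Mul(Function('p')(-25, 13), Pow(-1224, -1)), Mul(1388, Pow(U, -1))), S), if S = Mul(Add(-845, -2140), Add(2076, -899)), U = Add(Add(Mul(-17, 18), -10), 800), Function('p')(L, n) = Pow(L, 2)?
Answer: Rational(-520340098777, 148104) ≈ -3.5133e+6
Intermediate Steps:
U = 484 (U = Add(Add(-306, -10), 800) = Add(-316, 800) = 484)
S = -3513345 (S = Mul(-2985, 1177) = -3513345)
Add(Add(Mul(Function('p')(-25, 13), Pow(-1224, -1)), Mul(1388, Pow(U, -1))), S) = Add(Add(Mul(Pow(-25, 2), Pow(-1224, -1)), Mul(1388, Pow(484, -1))), -3513345) = Add(Add(Mul(625, Rational(-1, 1224)), Mul(1388, Rational(1, 484))), -3513345) = Add(Add(Rational(-625, 1224), Rational(347, 121)), -3513345) = Add(Rational(349103, 148104), -3513345) = Rational(-520340098777, 148104)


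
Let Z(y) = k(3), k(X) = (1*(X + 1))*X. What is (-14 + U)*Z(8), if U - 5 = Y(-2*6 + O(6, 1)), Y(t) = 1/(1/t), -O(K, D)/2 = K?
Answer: -396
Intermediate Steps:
O(K, D) = -2*K
k(X) = X*(1 + X) (k(X) = (1*(1 + X))*X = (1 + X)*X = X*(1 + X))
Z(y) = 12 (Z(y) = 3*(1 + 3) = 3*4 = 12)
Y(t) = t
U = -19 (U = 5 + (-2*6 - 2*6) = 5 + (-12 - 12) = 5 - 24 = -19)
(-14 + U)*Z(8) = (-14 - 19)*12 = -33*12 = -396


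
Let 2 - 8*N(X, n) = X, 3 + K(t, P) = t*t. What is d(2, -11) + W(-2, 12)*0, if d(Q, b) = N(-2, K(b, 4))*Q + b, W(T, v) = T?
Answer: -10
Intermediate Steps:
K(t, P) = -3 + t² (K(t, P) = -3 + t*t = -3 + t²)
N(X, n) = ¼ - X/8
d(Q, b) = b + Q/2 (d(Q, b) = (¼ - ⅛*(-2))*Q + b = (¼ + ¼)*Q + b = Q/2 + b = b + Q/2)
d(2, -11) + W(-2, 12)*0 = (-11 + (½)*2) - 2*0 = (-11 + 1) + 0 = -10 + 0 = -10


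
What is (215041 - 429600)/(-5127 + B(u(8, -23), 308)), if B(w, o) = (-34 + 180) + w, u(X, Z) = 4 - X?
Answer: 214559/4985 ≈ 43.041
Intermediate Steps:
B(w, o) = 146 + w
(215041 - 429600)/(-5127 + B(u(8, -23), 308)) = (215041 - 429600)/(-5127 + (146 + (4 - 1*8))) = -214559/(-5127 + (146 + (4 - 8))) = -214559/(-5127 + (146 - 4)) = -214559/(-5127 + 142) = -214559/(-4985) = -214559*(-1/4985) = 214559/4985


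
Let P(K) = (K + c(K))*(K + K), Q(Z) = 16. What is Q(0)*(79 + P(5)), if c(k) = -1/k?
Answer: 2032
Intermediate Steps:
P(K) = 2*K*(K - 1/K) (P(K) = (K - 1/K)*(K + K) = (K - 1/K)*(2*K) = 2*K*(K - 1/K))
Q(0)*(79 + P(5)) = 16*(79 + (-2 + 2*5²)) = 16*(79 + (-2 + 2*25)) = 16*(79 + (-2 + 50)) = 16*(79 + 48) = 16*127 = 2032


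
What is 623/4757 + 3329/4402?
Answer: 261669/294934 ≈ 0.88721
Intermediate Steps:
623/4757 + 3329/4402 = 261669/294934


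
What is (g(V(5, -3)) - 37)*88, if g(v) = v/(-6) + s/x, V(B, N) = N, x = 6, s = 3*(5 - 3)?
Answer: -3124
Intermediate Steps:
s = 6 (s = 3*2 = 6)
g(v) = 1 - v/6 (g(v) = v/(-6) + 6/6 = v*(-⅙) + 6*(⅙) = -v/6 + 1 = 1 - v/6)
(g(V(5, -3)) - 37)*88 = ((1 - ⅙*(-3)) - 37)*88 = ((1 + ½) - 37)*88 = (3/2 - 37)*88 = -71/2*88 = -3124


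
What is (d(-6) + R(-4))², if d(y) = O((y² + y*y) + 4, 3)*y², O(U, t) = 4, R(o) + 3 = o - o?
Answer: 19881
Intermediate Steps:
R(o) = -3 (R(o) = -3 + (o - o) = -3 + 0 = -3)
d(y) = 4*y²
(d(-6) + R(-4))² = (4*(-6)² - 3)² = (4*36 - 3)² = (144 - 3)² = 141² = 19881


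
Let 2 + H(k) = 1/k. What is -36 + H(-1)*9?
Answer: -63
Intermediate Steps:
H(k) = -2 + 1/k
-36 + H(-1)*9 = -36 + (-2 + 1/(-1))*9 = -36 + (-2 - 1)*9 = -36 - 3*9 = -36 - 27 = -63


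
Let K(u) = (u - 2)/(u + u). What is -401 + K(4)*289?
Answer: -1315/4 ≈ -328.75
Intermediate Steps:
K(u) = (-2 + u)/(2*u) (K(u) = (-2 + u)/((2*u)) = (-2 + u)*(1/(2*u)) = (-2 + u)/(2*u))
-401 + K(4)*289 = -401 + ((½)*(-2 + 4)/4)*289 = -401 + ((½)*(¼)*2)*289 = -401 + (¼)*289 = -401 + 289/4 = -1315/4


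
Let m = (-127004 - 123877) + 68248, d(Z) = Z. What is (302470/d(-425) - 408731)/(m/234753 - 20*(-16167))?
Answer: -480589503861/379524261935 ≈ -1.2663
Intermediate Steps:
m = -182633 (m = -250881 + 68248 = -182633)
(302470/d(-425) - 408731)/(m/234753 - 20*(-16167)) = (302470/(-425) - 408731)/(-182633/234753 - 20*(-16167)) = (302470*(-1/425) - 408731)/(-182633*1/234753 + 323340) = (-60494/85 - 408731)/(-182633/234753 + 323340) = -34802629/(85*75904852387/234753) = -34802629/85*234753/75904852387 = -480589503861/379524261935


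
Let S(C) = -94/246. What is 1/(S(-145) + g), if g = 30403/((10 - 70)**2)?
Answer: 147600/1190123 ≈ 0.12402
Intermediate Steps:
S(C) = -47/123 (S(C) = -94*1/246 = -47/123)
g = 30403/3600 (g = 30403/((-60)**2) = 30403/3600 ≈ 8.4453)
1/(S(-145) + g) = 1/(-47/123 + 30403/3600) = 1/(1190123/147600) = 147600/1190123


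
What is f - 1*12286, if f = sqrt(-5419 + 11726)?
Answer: -12286 + sqrt(6307) ≈ -12207.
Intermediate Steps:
f = sqrt(6307) ≈ 79.417
f - 1*12286 = sqrt(6307) - 1*12286 = sqrt(6307) - 12286 = -12286 + sqrt(6307)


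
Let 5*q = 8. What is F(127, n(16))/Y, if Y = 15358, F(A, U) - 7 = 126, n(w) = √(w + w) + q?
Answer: 19/2194 ≈ 0.0086600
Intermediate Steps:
q = 8/5 (q = (⅕)*8 = 8/5 ≈ 1.6000)
n(w) = 8/5 + √2*√w (n(w) = √(w + w) + 8/5 = √(2*w) + 8/5 = √2*√w + 8/5 = 8/5 + √2*√w)
F(A, U) = 133 (F(A, U) = 7 + 126 = 133)
F(127, n(16))/Y = 133/15358 = 133*(1/15358) = 19/2194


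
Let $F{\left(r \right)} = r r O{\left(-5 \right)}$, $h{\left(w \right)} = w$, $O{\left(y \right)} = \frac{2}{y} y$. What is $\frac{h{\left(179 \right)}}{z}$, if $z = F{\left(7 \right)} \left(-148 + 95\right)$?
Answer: $- \frac{179}{5194} \approx -0.034463$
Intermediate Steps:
$O{\left(y \right)} = 2$
$F{\left(r \right)} = 2 r^{2}$ ($F{\left(r \right)} = r r 2 = r^{2} \cdot 2 = 2 r^{2}$)
$z = -5194$ ($z = 2 \cdot 7^{2} \left(-148 + 95\right) = 2 \cdot 49 \left(-53\right) = 98 \left(-53\right) = -5194$)
$\frac{h{\left(179 \right)}}{z} = \frac{179}{-5194} = 179 \left(- \frac{1}{5194}\right) = - \frac{179}{5194}$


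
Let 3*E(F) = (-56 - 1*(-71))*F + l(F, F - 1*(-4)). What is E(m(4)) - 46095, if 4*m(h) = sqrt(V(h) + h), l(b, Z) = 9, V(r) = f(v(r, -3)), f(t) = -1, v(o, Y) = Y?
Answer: -46092 + 5*sqrt(3)/4 ≈ -46090.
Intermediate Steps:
V(r) = -1
m(h) = sqrt(-1 + h)/4
E(F) = 3 + 5*F (E(F) = ((-56 - 1*(-71))*F + 9)/3 = ((-56 + 71)*F + 9)/3 = (15*F + 9)/3 = (9 + 15*F)/3 = 3 + 5*F)
E(m(4)) - 46095 = (3 + 5*(sqrt(-1 + 4)/4)) - 46095 = (3 + 5*(sqrt(3)/4)) - 46095 = (3 + 5*sqrt(3)/4) - 46095 = -46092 + 5*sqrt(3)/4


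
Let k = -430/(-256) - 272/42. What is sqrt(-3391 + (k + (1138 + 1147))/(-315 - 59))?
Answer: I*sqrt(13411263336933)/62832 ≈ 58.285*I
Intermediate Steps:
k = -12893/2688 (k = -430*(-1/256) - 272*1/42 = 215/128 - 136/21 = -12893/2688 ≈ -4.7965)
sqrt(-3391 + (k + (1138 + 1147))/(-315 - 59)) = sqrt(-3391 + (-12893/2688 + (1138 + 1147))/(-315 - 59)) = sqrt(-3391 + (-12893/2688 + 2285)/(-374)) = sqrt(-3391 + (6129187/2688)*(-1/374)) = sqrt(-3391 - 6129187/1005312) = sqrt(-3415142179/1005312) = I*sqrt(13411263336933)/62832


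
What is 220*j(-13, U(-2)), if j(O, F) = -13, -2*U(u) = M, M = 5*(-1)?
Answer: -2860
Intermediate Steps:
M = -5
U(u) = 5/2 (U(u) = -½*(-5) = 5/2)
220*j(-13, U(-2)) = 220*(-13) = -2860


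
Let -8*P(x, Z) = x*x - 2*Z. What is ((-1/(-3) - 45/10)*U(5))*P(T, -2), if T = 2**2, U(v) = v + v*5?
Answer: 625/2 ≈ 312.50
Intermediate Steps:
U(v) = 6*v (U(v) = v + 5*v = 6*v)
T = 4
P(x, Z) = -x**2/8 + Z/4 (P(x, Z) = -(x*x - 2*Z)/8 = -(x**2 - 2*Z)/8 = -x**2/8 + Z/4)
((-1/(-3) - 45/10)*U(5))*P(T, -2) = ((-1/(-3) - 45/10)*(6*5))*(-1/8*4**2 + (1/4)*(-2)) = ((-1*(-1/3) - 45*1/10)*30)*(-1/8*16 - 1/2) = ((1/3 - 9/2)*30)*(-2 - 1/2) = -25/6*30*(-5/2) = -125*(-5/2) = 625/2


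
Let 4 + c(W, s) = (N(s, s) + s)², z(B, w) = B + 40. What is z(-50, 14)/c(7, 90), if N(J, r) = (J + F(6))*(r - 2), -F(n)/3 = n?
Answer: -5/20646736 ≈ -2.4217e-7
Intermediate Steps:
z(B, w) = 40 + B
F(n) = -3*n
N(J, r) = (-18 + J)*(-2 + r) (N(J, r) = (J - 3*6)*(r - 2) = (J - 18)*(-2 + r) = (-18 + J)*(-2 + r))
c(W, s) = -4 + (36 + s² - 19*s)² (c(W, s) = -4 + ((36 - 18*s - 2*s + s*s) + s)² = -4 + ((36 - 18*s - 2*s + s²) + s)² = -4 + ((36 + s² - 20*s) + s)² = -4 + (36 + s² - 19*s)²)
z(-50, 14)/c(7, 90) = (40 - 50)/(-4 + (36 + 90² - 19*90)²) = -10/(-4 + (36 + 8100 - 1710)²) = -10/(-4 + 6426²) = -10/(-4 + 41293476) = -10/41293472 = -10*1/41293472 = -5/20646736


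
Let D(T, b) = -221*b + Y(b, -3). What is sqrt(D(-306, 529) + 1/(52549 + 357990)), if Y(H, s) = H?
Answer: I*sqrt(19614949442823441)/410539 ≈ 341.15*I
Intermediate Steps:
D(T, b) = -220*b (D(T, b) = -221*b + b = -220*b)
sqrt(D(-306, 529) + 1/(52549 + 357990)) = sqrt(-220*529 + 1/(52549 + 357990)) = sqrt(-116380 + 1/410539) = sqrt(-47778528819/410539) = I*sqrt(19614949442823441)/410539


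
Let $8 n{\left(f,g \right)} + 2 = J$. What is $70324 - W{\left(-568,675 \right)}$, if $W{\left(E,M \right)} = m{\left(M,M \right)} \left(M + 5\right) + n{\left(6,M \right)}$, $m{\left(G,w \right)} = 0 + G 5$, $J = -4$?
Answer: $- \frac{8898701}{4} \approx -2.2247 \cdot 10^{6}$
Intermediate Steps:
$n{\left(f,g \right)} = - \frac{3}{4}$ ($n{\left(f,g \right)} = - \frac{1}{4} + \frac{1}{8} \left(-4\right) = - \frac{1}{4} - \frac{1}{2} = - \frac{3}{4}$)
$m{\left(G,w \right)} = 5 G$ ($m{\left(G,w \right)} = 0 + 5 G = 5 G$)
$W{\left(E,M \right)} = - \frac{3}{4} + 5 M \left(5 + M\right)$ ($W{\left(E,M \right)} = 5 M \left(M + 5\right) - \frac{3}{4} = 5 M \left(5 + M\right) - \frac{3}{4} = - \frac{3}{4} + 5 M \left(5 + M\right)$)
$70324 - W{\left(-568,675 \right)} = 70324 - \left(- \frac{3}{4} + 5 \cdot 675^{2} + 25 \cdot 675\right) = 70324 - \left(- \frac{3}{4} + 5 \cdot 455625 + 16875\right) = 70324 - \left(- \frac{3}{4} + 2278125 + 16875\right) = 70324 - \frac{9179997}{4} = - \frac{8898701}{4}$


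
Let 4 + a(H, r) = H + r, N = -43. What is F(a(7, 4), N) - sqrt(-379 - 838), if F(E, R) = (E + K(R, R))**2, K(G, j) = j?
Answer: 1296 - I*sqrt(1217) ≈ 1296.0 - 34.885*I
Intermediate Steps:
a(H, r) = -4 + H + r (a(H, r) = -4 + (H + r) = -4 + H + r)
F(E, R) = (E + R)**2
F(a(7, 4), N) - sqrt(-379 - 838) = ((-4 + 7 + 4) - 43)**2 - sqrt(-379 - 838) = (7 - 43)**2 - sqrt(-1217) = (-36)**2 - I*sqrt(1217) = 1296 - I*sqrt(1217)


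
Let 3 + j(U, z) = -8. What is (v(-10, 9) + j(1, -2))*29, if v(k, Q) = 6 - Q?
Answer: -406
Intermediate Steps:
j(U, z) = -11 (j(U, z) = -3 - 8 = -11)
(v(-10, 9) + j(1, -2))*29 = ((6 - 1*9) - 11)*29 = ((6 - 9) - 11)*29 = (-3 - 11)*29 = -14*29 = -406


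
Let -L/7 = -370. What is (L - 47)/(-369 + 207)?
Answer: -2543/162 ≈ -15.698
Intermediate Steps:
L = 2590 (L = -7*(-370) = 2590)
(L - 47)/(-369 + 207) = (2590 - 47)/(-369 + 207) = 2543/(-162) = 2543*(-1/162) = -2543/162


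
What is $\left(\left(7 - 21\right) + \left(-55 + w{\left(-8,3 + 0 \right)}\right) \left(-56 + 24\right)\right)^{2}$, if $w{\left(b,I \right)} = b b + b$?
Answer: $2116$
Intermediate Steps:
$w{\left(b,I \right)} = b + b^{2}$ ($w{\left(b,I \right)} = b^{2} + b = b + b^{2}$)
$\left(\left(7 - 21\right) + \left(-55 + w{\left(-8,3 + 0 \right)}\right) \left(-56 + 24\right)\right)^{2} = \left(\left(7 - 21\right) + \left(-55 - 8 \left(1 - 8\right)\right) \left(-56 + 24\right)\right)^{2} = \left(\left(7 - 21\right) + \left(-55 - -56\right) \left(-32\right)\right)^{2} = \left(-14 + \left(-55 + 56\right) \left(-32\right)\right)^{2} = \left(-14 + 1 \left(-32\right)\right)^{2} = \left(-14 - 32\right)^{2} = \left(-46\right)^{2} = 2116$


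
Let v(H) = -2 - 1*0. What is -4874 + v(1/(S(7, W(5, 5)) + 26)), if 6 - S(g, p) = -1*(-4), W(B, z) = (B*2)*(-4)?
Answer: -4876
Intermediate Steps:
W(B, z) = -8*B (W(B, z) = (2*B)*(-4) = -8*B)
S(g, p) = 2 (S(g, p) = 6 - (-1)*(-4) = 6 - 1*4 = 6 - 4 = 2)
v(H) = -2 (v(H) = -2 + 0 = -2)
-4874 + v(1/(S(7, W(5, 5)) + 26)) = -4874 - 2 = -4876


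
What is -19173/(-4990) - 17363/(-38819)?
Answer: 830918057/193706810 ≈ 4.2896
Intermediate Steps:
-19173/(-4990) - 17363/(-38819) = -19173*(-1/4990) - 17363*(-1/38819) = 19173/4990 + 17363/38819 = 830918057/193706810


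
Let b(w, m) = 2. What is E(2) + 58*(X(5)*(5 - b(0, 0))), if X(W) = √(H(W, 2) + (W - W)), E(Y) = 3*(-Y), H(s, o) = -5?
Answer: -6 + 174*I*√5 ≈ -6.0 + 389.08*I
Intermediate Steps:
E(Y) = -3*Y
X(W) = I*√5 (X(W) = √(-5 + (W - W)) = √(-5 + 0) = √(-5) = I*√5)
E(2) + 58*(X(5)*(5 - b(0, 0))) = -3*2 + 58*((I*√5)*(5 - 1*2)) = -6 + 58*((I*√5)*(5 - 2)) = -6 + 58*((I*√5)*3) = -6 + 58*(3*I*√5) = -6 + 174*I*√5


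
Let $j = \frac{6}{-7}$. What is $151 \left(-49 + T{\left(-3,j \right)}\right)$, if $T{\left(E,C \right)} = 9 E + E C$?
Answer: $- \frac{77614}{7} \approx -11088.0$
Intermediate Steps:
$j = - \frac{6}{7}$ ($j = 6 \left(- \frac{1}{7}\right) = - \frac{6}{7} \approx -0.85714$)
$T{\left(E,C \right)} = 9 E + C E$
$151 \left(-49 + T{\left(-3,j \right)}\right) = 151 \left(-49 - 3 \left(9 - \frac{6}{7}\right)\right) = 151 \left(-49 - \frac{171}{7}\right) = 151 \left(- \frac{514}{7}\right) = - \frac{77614}{7}$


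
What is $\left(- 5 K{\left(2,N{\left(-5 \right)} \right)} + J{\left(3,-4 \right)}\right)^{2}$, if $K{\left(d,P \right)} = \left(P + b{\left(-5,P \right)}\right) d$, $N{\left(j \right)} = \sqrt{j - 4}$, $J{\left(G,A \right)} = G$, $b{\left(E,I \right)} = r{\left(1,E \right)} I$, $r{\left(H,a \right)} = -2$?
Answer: $-891 + 180 i \approx -891.0 + 180.0 i$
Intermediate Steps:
$b{\left(E,I \right)} = - 2 I$
$N{\left(j \right)} = \sqrt{-4 + j}$
$K{\left(d,P \right)} = - P d$ ($K{\left(d,P \right)} = \left(P - 2 P\right) d = - P d$)
$\left(- 5 K{\left(2,N{\left(-5 \right)} \right)} + J{\left(3,-4 \right)}\right)^{2} = \left(- 5 \left(\left(-1\right) \sqrt{-4 - 5} \cdot 2\right) + 3\right)^{2} = \left(- 5 \left(\left(-1\right) \sqrt{-9} \cdot 2\right) + 3\right)^{2} = \left(- 5 \left(\left(-1\right) 3 i 2\right) + 3\right)^{2} = \left(- 5 \left(- 6 i\right) + 3\right)^{2} = \left(30 i + 3\right)^{2} = \left(3 + 30 i\right)^{2}$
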